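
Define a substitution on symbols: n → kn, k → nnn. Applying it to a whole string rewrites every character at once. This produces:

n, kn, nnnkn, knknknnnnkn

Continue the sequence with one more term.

Expanding knknknnnnkn: k→nnn, n→kn, k→nnn, n→kn, k→nnn, n→kn, n→kn, n→kn, n→kn, k→nnn, n→kn. Concatenated: nnn kn nnn kn nnn kn kn kn kn nnn kn.

nnnknnnnknnnnknknknknnnnkn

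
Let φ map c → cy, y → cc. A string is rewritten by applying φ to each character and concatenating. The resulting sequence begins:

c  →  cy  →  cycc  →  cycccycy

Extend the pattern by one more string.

cycccycycycccycc

Rewriting each symbol of cycccycy: c→cy, y→cc, c→cy, c→cy, c→cy, y→cc, c→cy, y→cc, which concatenates to cy cc cy cy cy cc cy cc.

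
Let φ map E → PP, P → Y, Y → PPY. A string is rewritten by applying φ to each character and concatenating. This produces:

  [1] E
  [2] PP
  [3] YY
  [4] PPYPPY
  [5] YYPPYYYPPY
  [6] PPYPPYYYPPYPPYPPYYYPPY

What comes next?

Rewriting the 22 symbols of PPYPPYYYPPYPPYPPYYYPPY one by one yields Y Y PPY Y Y PPY PPY PPY Y Y PPY Y Y PPY Y Y PPY PPY PPY Y Y PPY; concatenated:

YYPPYYYPPYPPYPPYYYPPYYYPPYYYPPYPPYPPYYYPPY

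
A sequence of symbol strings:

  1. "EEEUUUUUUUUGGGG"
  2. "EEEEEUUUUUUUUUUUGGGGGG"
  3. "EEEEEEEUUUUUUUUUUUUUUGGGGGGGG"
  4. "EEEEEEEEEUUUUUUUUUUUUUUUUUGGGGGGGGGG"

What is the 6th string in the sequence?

EEEEEEEEEEEEEUUUUUUUUUUUUUUUUUUUUUUUGGGGGGGGGGGGGG

Term n consists of 2n-1 E's, followed by 3n+2 U's, followed by 2n G's, where the shown terms are n = 2, 3, 4, 5.
At n = 7 the blocks have lengths 13, 23, 14.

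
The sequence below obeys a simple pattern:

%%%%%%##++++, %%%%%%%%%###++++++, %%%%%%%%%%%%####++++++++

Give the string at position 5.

%%%%%%%%%%%%%%%%%%######++++++++++++

Reading off run lengths: % runs 6, 9, 12; # runs 2, 3, 4; + runs 4, 6, 8 — each is linear in n, where the shown terms are n = 2, 3, 4.
At n = 6 the blocks have lengths 18, 6, 12.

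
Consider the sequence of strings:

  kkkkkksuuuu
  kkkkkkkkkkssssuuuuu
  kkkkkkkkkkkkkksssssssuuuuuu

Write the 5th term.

kkkkkkkkkkkkkkkkkkkkkksssssssssssssuuuuuuuu

Reading off run lengths: k runs 6, 10, 14; s runs 1, 4, 7; u runs 4, 5, 6 — each is linear in n (n = 1, 2, …).
At n = 5 the blocks have lengths 22, 13, 8.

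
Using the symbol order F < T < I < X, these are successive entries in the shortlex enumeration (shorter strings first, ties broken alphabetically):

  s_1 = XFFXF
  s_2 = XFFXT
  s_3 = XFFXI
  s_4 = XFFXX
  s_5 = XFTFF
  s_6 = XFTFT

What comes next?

XFTFI

The successor of XFTFT increments the rightmost position that isn't already X and resets every position after it to F.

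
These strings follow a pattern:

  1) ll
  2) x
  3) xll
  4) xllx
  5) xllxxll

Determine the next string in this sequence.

xllxxllxllx

Each term (from the third on) is the previous term followed by the one before it: term 3 = x·ll = xll.
Continuing: xllxxll · xllx gives term 6.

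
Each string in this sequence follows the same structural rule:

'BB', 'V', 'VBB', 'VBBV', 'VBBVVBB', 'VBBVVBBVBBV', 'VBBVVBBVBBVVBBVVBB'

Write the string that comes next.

VBBVVBBVBBVVBBVVBBVBBVVBBVBBV

This is a Fibonacci-style word recurrence s(k) = s(k−1)·s(k−2): e.g. V·BB = VBB.
The next term joins VBBVVBBVBBVVBBVVBB and VBBVVBBVBBV.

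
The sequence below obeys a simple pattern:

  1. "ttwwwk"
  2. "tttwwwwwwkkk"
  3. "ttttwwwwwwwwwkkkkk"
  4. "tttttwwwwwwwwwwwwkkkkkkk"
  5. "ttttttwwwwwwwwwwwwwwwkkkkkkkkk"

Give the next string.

Each string has the form t^{n+1} w^{3n} k^{2n-1} (n = 1, 2, …).
Setting n = 6 gives 7, 18, 11 characters in each block.

tttttttwwwwwwwwwwwwwwwwwwkkkkkkkkkkk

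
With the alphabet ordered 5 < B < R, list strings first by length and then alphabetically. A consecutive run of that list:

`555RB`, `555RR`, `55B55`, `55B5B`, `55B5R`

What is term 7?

Stepping forward 2 times from 55B5R: 55B5R → 55BB5, then the target.

55BBB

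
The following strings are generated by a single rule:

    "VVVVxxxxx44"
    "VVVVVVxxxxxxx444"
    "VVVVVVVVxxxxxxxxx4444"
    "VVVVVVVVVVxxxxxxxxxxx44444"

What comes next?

Term n consists of 2n V's, followed by 2n+1 x's, followed by n 4's, where the shown terms are n = 2, 3, 4, 5.
For the next term, n = 6, so the run lengths are 12, 13, 6.

VVVVVVVVVVVVxxxxxxxxxxxxx444444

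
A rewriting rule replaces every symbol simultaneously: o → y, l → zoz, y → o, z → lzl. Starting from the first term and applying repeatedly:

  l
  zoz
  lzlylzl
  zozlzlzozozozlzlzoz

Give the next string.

Rewriting the 19 symbols of zozlzlzozozozlzlzoz one by one yields lzl y lzl zoz lzl zoz lzl y lzl y lzl y lzl zoz lzl zoz lzl y lzl; concatenated:

lzlylzlzozlzlzozlzlylzlylzlylzlzozlzlzozlzlylzl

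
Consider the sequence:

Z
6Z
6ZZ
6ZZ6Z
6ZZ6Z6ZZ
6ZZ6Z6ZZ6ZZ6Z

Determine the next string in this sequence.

6ZZ6Z6ZZ6ZZ6Z6ZZ6Z6ZZ

This is a Fibonacci-style word recurrence s(k) = s(k−1)·s(k−2): e.g. 6Z·Z = 6ZZ.
Continuing: 6ZZ6Z6ZZ6ZZ6Z · 6ZZ6Z6ZZ gives term 7.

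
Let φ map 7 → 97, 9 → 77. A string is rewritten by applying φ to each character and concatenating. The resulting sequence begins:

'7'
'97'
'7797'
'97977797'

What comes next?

7797779797977797

Rewriting each symbol of 97977797: 9→77, 7→97, 9→77, 7→97, 7→97, 7→97, 9→77, 7→97, which concatenates to 77 97 77 97 97 97 77 97.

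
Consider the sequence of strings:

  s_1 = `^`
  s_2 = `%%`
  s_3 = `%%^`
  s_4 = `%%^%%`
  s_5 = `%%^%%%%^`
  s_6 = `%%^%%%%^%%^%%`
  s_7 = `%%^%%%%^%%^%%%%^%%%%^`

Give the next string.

From term 3 onward, concatenate the last term with the second-to-last: %%·^ = %%^, %%^·%% = %%^%%, …
Continuing: %%^%%%%^%%^%%%%^%%%%^ · %%^%%%%^%%^%% gives term 8.

%%^%%%%^%%^%%%%^%%%%^%%^%%%%^%%^%%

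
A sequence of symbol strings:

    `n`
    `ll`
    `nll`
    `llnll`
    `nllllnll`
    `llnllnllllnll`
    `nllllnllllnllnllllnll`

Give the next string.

llnllnllllnllnllllnllllnllnllllnll

From term 3 onward, concatenate the second-to-last term with the last: n·ll = nll, ll·nll = llnll, …
Continuing: llnllnllllnll · nllllnllllnllnllllnll gives term 8.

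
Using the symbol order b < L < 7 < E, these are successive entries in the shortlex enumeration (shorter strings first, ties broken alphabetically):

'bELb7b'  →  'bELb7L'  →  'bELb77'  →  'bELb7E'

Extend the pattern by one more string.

bELbEb

Treat bELb7E as a base-4 numeral over the given alphabet and add one, carrying through any trailing E's.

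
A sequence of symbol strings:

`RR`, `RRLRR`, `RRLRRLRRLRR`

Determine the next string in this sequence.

RRLRRLRRLRRLRRLRRLRRLRR

s(k+1) = s(k)·L·s(k) — each term doubles the last with 'L' between the halves.
So the next term is two copies of RRLRRLRRLRR with 'L' between the halves.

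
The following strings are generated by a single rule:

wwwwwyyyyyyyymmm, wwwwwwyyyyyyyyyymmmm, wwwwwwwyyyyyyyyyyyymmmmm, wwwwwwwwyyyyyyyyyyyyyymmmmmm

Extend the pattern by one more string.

Reading off run lengths: w runs 5, 6, 7, 8; y runs 8, 10, 12, 14; m runs 3, 4, 5, 6 — each is linear in n, where the shown terms are n = 3, 4, 5, 6.
At n = 7 the blocks have lengths 9, 16, 7.

wwwwwwwwwyyyyyyyyyyyyyyyymmmmmmm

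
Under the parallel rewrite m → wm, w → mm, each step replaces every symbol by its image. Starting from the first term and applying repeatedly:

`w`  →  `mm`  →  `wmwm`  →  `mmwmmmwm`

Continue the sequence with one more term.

Expanding mmwmmmwm: m→wm, m→wm, w→mm, m→wm, m→wm, m→wm, w→mm, m→wm. Concatenated: wm wm mm wm wm wm mm wm.

wmwmmmwmwmwmmmwm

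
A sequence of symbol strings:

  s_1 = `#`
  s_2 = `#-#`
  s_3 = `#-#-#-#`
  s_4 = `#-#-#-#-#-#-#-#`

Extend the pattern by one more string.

Every step duplicates the string with '-' between the halves.
Doubling #-#-#-#-#-#-#-# with '-' between the halves:

#-#-#-#-#-#-#-#-#-#-#-#-#-#-#-#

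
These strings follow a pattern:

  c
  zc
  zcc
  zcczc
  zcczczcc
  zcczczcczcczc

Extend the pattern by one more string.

zcczczcczcczczcczczcc

Each term (from the third on) is the previous term followed by the one before it: term 3 = zc·c = zcc.
The next term joins zcczczcczcczc and zcczczcc.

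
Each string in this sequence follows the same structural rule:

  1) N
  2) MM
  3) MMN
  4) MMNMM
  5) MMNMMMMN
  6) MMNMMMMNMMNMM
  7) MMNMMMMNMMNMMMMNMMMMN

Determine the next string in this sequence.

MMNMMMMNMMNMMMMNMMMMNMMNMMMMNMMNMM

This is a Fibonacci-style word recurrence s(k) = s(k−1)·s(k−2): e.g. MM·N = MMN.
Continuing: MMNMMMMNMMNMMMMNMMMMN · MMNMMMMNMMNMM gives term 8.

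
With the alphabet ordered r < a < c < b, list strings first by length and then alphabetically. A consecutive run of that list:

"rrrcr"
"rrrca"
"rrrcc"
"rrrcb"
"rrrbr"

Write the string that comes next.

The successor of rrrbr increments the rightmost position that isn't already b and resets every position after it to r.

rrrba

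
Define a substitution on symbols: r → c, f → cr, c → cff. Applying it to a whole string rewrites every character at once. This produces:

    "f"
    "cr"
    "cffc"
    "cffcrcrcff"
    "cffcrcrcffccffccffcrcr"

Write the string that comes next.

Replace each of the 22 characters of cffcrcrcffccffccffcrcr in place — cff cr cr cff c cff c cff cr cr cff cff cr cr cff cff cr cr cff c cff c — and concatenate.

cffcrcrcffccffccffcrcrcffcffcrcrcffcffcrcrcffccffc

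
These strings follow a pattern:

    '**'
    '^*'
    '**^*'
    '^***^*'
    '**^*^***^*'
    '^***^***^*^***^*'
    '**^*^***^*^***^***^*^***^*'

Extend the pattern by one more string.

This is a Fibonacci-style word recurrence s(k) = s(k−2)·s(k−1): e.g. **·^* = **^*.
Continuing: ^***^***^*^***^* · **^*^***^*^***^***^*^***^* gives term 8.

^***^***^*^***^***^*^***^*^***^***^*^***^*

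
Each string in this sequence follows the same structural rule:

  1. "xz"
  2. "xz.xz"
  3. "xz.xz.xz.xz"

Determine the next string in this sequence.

Each string is two copies of the previous one joined by '.'.
One more doubling of xz.xz.xz.xz gives the answer.

xz.xz.xz.xz.xz.xz.xz.xz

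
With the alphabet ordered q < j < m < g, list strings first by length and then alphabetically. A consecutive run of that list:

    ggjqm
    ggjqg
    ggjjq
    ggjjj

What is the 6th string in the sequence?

ggjjg

Advancing 2 positions from ggjjj through ggjjj → ggjjm reaches term 6.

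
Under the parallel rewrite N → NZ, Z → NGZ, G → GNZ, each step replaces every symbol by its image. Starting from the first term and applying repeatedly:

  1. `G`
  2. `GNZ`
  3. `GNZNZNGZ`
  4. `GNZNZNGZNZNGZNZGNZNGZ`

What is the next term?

Replace each of the 21 characters of GNZNZNGZNZNGZNZGNZNGZ in place — GNZ NZ NGZ NZ NGZ NZ GNZ NGZ NZ NGZ NZ GNZ NGZ NZ NGZ GNZ NZ NGZ NZ GNZ NGZ — and concatenate.

GNZNZNGZNZNGZNZGNZNGZNZNGZNZGNZNGZNZNGZGNZNZNGZNZGNZNGZ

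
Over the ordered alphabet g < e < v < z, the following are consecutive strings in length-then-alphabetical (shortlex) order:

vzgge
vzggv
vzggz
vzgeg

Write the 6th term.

vzgev

Continuing the enumeration 2 steps past vzgeg: vzgeg → vzgee → (answer).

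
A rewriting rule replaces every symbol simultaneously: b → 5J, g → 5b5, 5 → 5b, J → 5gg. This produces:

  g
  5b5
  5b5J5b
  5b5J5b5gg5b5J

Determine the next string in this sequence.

Applying the rule to each of the 13 symbols of 5b5J5b5gg5b5J gives the pieces 5b 5J 5b 5gg 5b 5J 5b 5b5 5b5 5b 5J 5b 5gg, which concatenate to the answer.

5b5J5b5gg5b5J5b5b55b55b5J5b5gg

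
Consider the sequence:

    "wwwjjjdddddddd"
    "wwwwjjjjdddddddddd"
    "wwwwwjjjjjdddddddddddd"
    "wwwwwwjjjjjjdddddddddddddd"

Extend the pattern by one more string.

wwwwwwwjjjjjjjdddddddddddddddd

Term n consists of n w's, followed by n j's, followed by 2n+2 d's, where the shown terms are n = 3, 4, 5, 6.
For the next term, n = 7, so the run lengths are 7, 7, 16.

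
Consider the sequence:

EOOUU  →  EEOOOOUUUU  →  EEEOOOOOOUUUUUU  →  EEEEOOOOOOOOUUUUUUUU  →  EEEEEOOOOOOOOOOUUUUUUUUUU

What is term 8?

Each string has the form E^{n} O^{2n} U^{2n} (n = 1, 2, …).
At n = 8 the blocks have lengths 8, 16, 16.

EEEEEEEEOOOOOOOOOOOOOOOOUUUUUUUUUUUUUUUU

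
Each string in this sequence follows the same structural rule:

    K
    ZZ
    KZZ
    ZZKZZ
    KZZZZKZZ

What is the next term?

ZZKZZKZZZZKZZ

This is a Fibonacci-style word recurrence s(k) = s(k−2)·s(k−1): e.g. K·ZZ = KZZ.
The next term joins ZZKZZ and KZZZZKZZ.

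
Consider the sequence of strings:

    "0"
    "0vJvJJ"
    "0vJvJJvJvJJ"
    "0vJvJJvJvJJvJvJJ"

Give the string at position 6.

Every step adds vJvJJ to the end: s(k+1) = s(k)·vJvJJ.
From 0vJvJJvJvJJvJvJJ, 2 further steps: 0vJvJJvJvJJvJvJJ → 0vJvJJvJvJJvJvJJvJvJJ → (answer).

0vJvJJvJvJJvJvJJvJvJJvJvJJ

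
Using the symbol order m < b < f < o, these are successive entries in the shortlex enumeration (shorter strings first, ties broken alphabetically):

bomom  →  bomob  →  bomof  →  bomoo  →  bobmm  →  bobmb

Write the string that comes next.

bobmf

Find the rightmost character of bobmb below o, bump it to the next letter, and reset everything to its right to m.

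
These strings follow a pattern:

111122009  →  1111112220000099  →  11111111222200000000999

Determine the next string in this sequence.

Each string has the form 1^{2n+2} 2^{n+1} 0^{3n-1} 9^{n} (n = 1, 2, …).
At n = 4 the blocks have lengths 10, 5, 11, 4.

111111111122222000000000009999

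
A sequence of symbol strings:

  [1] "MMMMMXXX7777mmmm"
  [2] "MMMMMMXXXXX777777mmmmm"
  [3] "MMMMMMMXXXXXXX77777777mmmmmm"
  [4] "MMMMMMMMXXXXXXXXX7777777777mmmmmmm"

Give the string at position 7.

Term n consists of n+3 M's, followed by 2n-1 X's, followed by 2n 7's, followed by n+2 m's, where the shown terms are n = 2, 3, 4, 5.
For term 7, n = 8, so the run lengths are 11, 15, 16, 10.

MMMMMMMMMMMXXXXXXXXXXXXXXX7777777777777777mmmmmmmmmm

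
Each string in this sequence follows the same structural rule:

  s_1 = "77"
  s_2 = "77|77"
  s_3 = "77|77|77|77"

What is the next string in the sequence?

Each string is two copies of the previous one joined by '|'.
So the next term is two copies of 77|77|77|77 with '|' between the halves.

77|77|77|77|77|77|77|77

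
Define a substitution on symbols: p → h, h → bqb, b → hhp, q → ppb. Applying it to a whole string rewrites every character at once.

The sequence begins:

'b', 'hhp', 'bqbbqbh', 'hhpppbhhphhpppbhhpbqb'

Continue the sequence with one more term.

φ(hhpppbhhphhpppbhhpbqb) expands symbol-by-symbol to bqb bqb h h h hhp bqb bqb h bqb bqb h h h hhp bqb bqb h hhp ppb hhp; joining the 21 pieces gives the next term.

bqbbqbhhhhhpbqbbqbhbqbbqbhhhhhpbqbbqbhhhpppbhhp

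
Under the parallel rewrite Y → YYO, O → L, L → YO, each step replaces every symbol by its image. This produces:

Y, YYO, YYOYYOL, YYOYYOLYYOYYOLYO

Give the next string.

YYOYYOLYYOYYOLYOYYOYYOLYYOYYOLYOYYOL

Replace each of the 16 characters of YYOYYOLYYOYYOLYO in place — YYO YYO L YYO YYO L YO YYO YYO L YYO YYO L YO YYO L — and concatenate.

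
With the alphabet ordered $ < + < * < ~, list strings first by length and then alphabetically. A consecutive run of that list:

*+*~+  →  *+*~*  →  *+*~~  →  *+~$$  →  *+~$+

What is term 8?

*+~+$

Continuing the enumeration 3 steps past *+~$+: *+~$+ → *+~$* → *+~$~ → (answer).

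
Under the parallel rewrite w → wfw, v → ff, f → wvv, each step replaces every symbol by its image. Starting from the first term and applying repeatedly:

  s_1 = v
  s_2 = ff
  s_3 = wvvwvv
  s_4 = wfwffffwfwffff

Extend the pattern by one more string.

Rewriting the 14 symbols of wfwffffwfwffff one by one yields wfw wvv wfw wvv wvv wvv wvv wfw wvv wfw wvv wvv wvv wvv; concatenated:

wfwwvvwfwwvvwvvwvvwvvwfwwvvwfwwvvwvvwvvwvv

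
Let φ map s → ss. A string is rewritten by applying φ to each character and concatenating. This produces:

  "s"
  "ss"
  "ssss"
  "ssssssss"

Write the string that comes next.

ssssssssssssssss

Apply φ to ssssssss symbol by symbol: s→ss, s→ss, s→ss, s→ss, s→ss, s→ss, s→ss, s→ss; joined: ss ss ss ss ss ss ss ss.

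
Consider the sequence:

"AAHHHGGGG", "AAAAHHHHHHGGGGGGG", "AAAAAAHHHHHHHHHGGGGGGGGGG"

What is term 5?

AAAAAAAAAAHHHHHHHHHHHHHHHGGGGGGGGGGGGGGGG

The n-th term is 2n A's then 3n H's then 3n+1 G's (n = 1, 2, …).
Setting n = 5 gives 10, 15, 16 characters in each block.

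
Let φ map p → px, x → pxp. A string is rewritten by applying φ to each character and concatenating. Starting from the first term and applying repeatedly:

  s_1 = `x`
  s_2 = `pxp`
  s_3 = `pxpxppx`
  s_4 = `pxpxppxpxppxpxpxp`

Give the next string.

pxpxppxpxppxpxpxppxpxppxpxpxppxpxppxpxppx

Replace each of the 17 characters of pxpxppxpxppxpxpxp in place — px pxp px pxp px px pxp px pxp px px pxp px pxp px pxp px — and concatenate.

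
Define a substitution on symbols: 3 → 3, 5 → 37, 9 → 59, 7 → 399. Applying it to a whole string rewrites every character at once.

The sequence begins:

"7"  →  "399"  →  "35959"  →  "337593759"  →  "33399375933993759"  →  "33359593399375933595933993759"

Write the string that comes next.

Applying the rule to each of the 29 symbols of 33359593399375933595933993759 gives the pieces 3 3 3 37 59 37 59 3 3 59 59 3 399 37 59 3 3 37 59 37 59 3 3 59 59 3 399 37 59, which concatenate to the answer.

3333759375933595933993759333759375933595933993759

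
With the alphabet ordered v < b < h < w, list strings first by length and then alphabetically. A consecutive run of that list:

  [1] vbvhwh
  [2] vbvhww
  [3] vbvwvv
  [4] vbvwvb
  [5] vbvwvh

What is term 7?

Stepping forward 2 times from vbvwvh: vbvwvh → vbvwvw, then the target.

vbvwbv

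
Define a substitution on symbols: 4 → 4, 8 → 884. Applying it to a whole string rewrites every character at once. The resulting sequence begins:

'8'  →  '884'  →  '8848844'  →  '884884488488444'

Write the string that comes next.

Rewriting the 15 symbols of 884884488488444 one by one yields 884 884 4 884 884 4 4 884 884 4 884 884 4 4 4; concatenated:

8848844884884448848844884884444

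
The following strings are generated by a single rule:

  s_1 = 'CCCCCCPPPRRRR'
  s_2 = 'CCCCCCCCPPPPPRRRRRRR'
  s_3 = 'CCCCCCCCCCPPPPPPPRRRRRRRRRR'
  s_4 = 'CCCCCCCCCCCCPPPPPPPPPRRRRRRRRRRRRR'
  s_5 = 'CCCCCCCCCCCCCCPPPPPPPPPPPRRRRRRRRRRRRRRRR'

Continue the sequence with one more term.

Term n consists of 2n+2 C's, followed by 2n-1 P's, followed by 3n-2 R's, where the shown terms are n = 2, 3, 4, 5, 6.
Setting n = 7 gives 16, 13, 19 characters in each block.

CCCCCCCCCCCCCCCCPPPPPPPPPPPPPRRRRRRRRRRRRRRRRRRR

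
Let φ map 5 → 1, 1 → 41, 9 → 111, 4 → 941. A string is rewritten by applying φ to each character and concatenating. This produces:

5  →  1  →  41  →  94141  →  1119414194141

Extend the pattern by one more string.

Rewriting the 13 symbols of 1119414194141 one by one yields 41 41 41 111 941 41 941 41 111 941 41 941 41; concatenated:

41414111194141941411119414194141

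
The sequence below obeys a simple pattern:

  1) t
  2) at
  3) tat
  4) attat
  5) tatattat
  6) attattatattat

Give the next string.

tatattatattattatattat

This is a Fibonacci-style word recurrence s(k) = s(k−2)·s(k−1): e.g. t·at = tat.
Continuing: tatattat · attattatattat gives term 7.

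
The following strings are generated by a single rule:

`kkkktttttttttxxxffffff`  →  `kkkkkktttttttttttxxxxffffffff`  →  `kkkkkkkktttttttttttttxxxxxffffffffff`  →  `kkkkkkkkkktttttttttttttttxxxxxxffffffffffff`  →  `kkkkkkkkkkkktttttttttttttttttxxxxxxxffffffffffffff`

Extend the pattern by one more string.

kkkkkkkkkkkkkktttttttttttttttttttxxxxxxxxffffffffffffffff

Term n consists of 2n-2 k's, followed by 2n+3 t's, followed by n x's, followed by 2n f's, where the shown terms are n = 3, 4, 5, 6, 7.
Setting n = 8 gives 14, 19, 8, 16 characters in each block.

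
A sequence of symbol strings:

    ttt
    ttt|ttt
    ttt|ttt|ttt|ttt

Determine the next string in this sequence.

ttt|ttt|ttt|ttt|ttt|ttt|ttt|ttt

Each string is two copies of the previous one joined by '|'.
One more doubling of ttt|ttt|ttt|ttt gives the answer.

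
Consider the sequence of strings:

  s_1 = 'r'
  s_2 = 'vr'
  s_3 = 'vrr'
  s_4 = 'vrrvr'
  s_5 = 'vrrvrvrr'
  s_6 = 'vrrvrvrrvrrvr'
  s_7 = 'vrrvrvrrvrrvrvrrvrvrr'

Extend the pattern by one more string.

From term 3 onward, concatenate the last term with the second-to-last: vr·r = vrr, vrr·vr = vrrvr, …
The next term joins vrrvrvrrvrrvrvrrvrvrr and vrrvrvrrvrrvr.

vrrvrvrrvrrvrvrrvrvrrvrrvrvrrvrrvr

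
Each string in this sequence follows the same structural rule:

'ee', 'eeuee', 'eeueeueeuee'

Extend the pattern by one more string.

eeueeueeueeueeueeueeuee

s(k+1) = s(k)·u·s(k) — each term doubles the last with 'u' between the halves.
One more doubling of eeueeueeuee gives the answer.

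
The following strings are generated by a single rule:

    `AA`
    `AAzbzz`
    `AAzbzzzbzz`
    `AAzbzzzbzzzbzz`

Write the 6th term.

AAzbzzzbzzzbzzzbzzzbzz

Each term is the previous one with zbzz appended.
From AAzbzzzbzzzbzz, 2 further steps: AAzbzzzbzzzbzz → AAzbzzzbzzzbzzzbzz → (answer).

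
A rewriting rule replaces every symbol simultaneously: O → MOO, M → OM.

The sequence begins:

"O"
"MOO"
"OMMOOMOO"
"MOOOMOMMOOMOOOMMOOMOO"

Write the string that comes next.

Rewriting the 21 symbols of MOOOMOMMOOMOOOMMOOMOO one by one yields OM MOO MOO MOO OM MOO OM OM MOO MOO OM MOO MOO MOO OM OM MOO MOO OM MOO MOO; concatenated:

OMMOOMOOMOOOMMOOOMOMMOOMOOOMMOOMOOMOOOMOMMOOMOOOMMOOMOO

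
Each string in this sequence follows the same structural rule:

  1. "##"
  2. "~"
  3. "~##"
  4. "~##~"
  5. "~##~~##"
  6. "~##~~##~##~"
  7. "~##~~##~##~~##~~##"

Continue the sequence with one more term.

This is a Fibonacci-style word recurrence s(k) = s(k−1)·s(k−2): e.g. ~·## = ~##.
Continuing: ~##~~##~##~~##~~## · ~##~~##~##~ gives term 8.

~##~~##~##~~##~~##~##~~##~##~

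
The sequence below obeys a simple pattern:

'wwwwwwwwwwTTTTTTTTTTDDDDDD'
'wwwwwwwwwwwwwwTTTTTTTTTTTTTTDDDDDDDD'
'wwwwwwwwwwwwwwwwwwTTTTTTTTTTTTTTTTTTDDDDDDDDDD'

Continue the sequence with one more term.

wwwwwwwwwwwwwwwwwwwwwwTTTTTTTTTTTTTTTTTTTTTTDDDDDDDDDDDD

Reading off run lengths: w runs 10, 14, 18; T runs 10, 14, 18; D runs 6, 8, 10 — each is linear in n, where the shown terms are n = 3, 4, 5.
At n = 6 the blocks have lengths 22, 22, 12.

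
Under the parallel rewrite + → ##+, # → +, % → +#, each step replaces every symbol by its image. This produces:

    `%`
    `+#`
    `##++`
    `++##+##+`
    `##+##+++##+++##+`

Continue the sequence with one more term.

Rewriting the 16 symbols of ##+##+++##+++##+ one by one yields + + ##+ + + ##+ ##+ ##+ + + ##+ ##+ ##+ + + ##+; concatenated:

++##+++##+##+##+++##+##+##+++##+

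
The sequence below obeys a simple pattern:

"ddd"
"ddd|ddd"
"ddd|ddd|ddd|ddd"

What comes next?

ddd|ddd|ddd|ddd|ddd|ddd|ddd|ddd

Every step duplicates the string with '|' between the halves.
One more doubling of ddd|ddd|ddd|ddd gives the answer.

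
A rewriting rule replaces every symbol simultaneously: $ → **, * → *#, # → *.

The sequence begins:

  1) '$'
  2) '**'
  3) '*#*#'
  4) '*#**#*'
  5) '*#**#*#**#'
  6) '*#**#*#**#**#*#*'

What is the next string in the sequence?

Rewriting the 16 symbols of *#**#*#**#**#*#* one by one yields *# * *# *# * *# * *# *# * *# *# * *# * *#; concatenated:

*#**#*#**#**#*#**#*#**#**#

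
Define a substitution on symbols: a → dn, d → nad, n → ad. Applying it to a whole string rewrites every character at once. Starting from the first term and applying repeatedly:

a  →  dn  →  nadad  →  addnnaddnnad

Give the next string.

dnnadnadadaddnnadnadadaddnnad

Rewriting each symbol of addnnaddnnad: a→dn, d→nad, d→nad, n→ad, n→ad, a→dn, d→nad, d→nad, n→ad, n→ad, a→dn, d→nad, which concatenates to dn nad nad ad ad dn nad nad ad ad dn nad.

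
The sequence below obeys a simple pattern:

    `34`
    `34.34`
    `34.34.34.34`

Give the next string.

Every step duplicates the string with '.' between the halves.
One more doubling of 34.34.34.34 gives the answer.

34.34.34.34.34.34.34.34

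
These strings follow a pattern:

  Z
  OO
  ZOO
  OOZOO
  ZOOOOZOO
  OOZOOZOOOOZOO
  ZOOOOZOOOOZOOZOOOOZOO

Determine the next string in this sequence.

OOZOOZOOOOZOOZOOOOZOOOOZOOZOOOOZOO

This is a Fibonacci-style word recurrence s(k) = s(k−2)·s(k−1): e.g. Z·OO = ZOO.
Continuing: OOZOOZOOOOZOO · ZOOOOZOOOOZOOZOOOOZOO gives term 8.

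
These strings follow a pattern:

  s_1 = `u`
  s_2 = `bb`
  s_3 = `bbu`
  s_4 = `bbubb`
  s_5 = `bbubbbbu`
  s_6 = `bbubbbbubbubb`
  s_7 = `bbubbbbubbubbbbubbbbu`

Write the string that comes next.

This is a Fibonacci-style word recurrence s(k) = s(k−1)·s(k−2): e.g. bb·u = bbu.
So term 8 is bbubbbbubbubbbbubbbbu·bbubbbbubbubb.

bbubbbbubbubbbbubbbbubbubbbbubbubb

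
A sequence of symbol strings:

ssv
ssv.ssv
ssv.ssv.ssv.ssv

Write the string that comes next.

s(k+1) = s(k)·.·s(k) — each term doubles the last with '.' between the halves.
Doubling ssv.ssv.ssv.ssv with '.' between the halves:

ssv.ssv.ssv.ssv.ssv.ssv.ssv.ssv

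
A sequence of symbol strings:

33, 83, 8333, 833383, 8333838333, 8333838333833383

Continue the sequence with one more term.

83338383338333838333838333

Each term (from the third on) is the previous term followed by the one before it: term 3 = 83·33 = 8333.
The next term joins 8333838333833383 and 8333838333.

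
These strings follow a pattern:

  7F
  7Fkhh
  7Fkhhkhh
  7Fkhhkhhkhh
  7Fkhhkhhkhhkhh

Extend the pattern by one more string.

Every step adds khh to the end: s(k+1) = s(k)·khh.
Applying this once more to 7Fkhhkhhkhhkhh:

7Fkhhkhhkhhkhhkhh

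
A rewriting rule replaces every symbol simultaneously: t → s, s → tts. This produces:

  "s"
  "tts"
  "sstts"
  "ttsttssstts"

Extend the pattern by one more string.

ssttsssttsttsttssstts

Rewriting each symbol of ttsttssstts: t→s, t→s, s→tts, t→s, t→s, s→tts, s→tts, s→tts, t→s, t→s, s→tts, which concatenates to s s tts s s tts tts tts s s tts.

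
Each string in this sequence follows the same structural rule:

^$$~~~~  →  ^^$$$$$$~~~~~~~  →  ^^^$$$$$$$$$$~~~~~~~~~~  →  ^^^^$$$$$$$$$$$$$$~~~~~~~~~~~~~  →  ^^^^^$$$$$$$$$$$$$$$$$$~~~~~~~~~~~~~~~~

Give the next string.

^^^^^^$$$$$$$$$$$$$$$$$$$$$$~~~~~~~~~~~~~~~~~~~

The n-th term is n ^'s then 4n-2 $'s then 3n+1 ~'s (n = 1, 2, …).
At n = 6 the blocks have lengths 6, 22, 19.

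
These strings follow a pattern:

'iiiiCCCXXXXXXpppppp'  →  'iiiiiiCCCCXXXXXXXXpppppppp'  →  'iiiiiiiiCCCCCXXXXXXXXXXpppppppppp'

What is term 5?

Each string has the form i^{2n} C^{n+1} X^{2n+2} p^{2n+2}, where the shown terms are n = 2, 3, 4.
Setting n = 6 gives 12, 7, 14, 14 characters in each block.

iiiiiiiiiiiiCCCCCCCXXXXXXXXXXXXXXpppppppppppppp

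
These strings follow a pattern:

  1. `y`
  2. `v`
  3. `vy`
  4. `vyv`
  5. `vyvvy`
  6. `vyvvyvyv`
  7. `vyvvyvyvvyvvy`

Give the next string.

vyvvyvyvvyvvyvyvvyvyv

This is a Fibonacci-style word recurrence s(k) = s(k−1)·s(k−2): e.g. v·y = vy.
Continuing: vyvvyvyvvyvvy · vyvvyvyv gives term 8.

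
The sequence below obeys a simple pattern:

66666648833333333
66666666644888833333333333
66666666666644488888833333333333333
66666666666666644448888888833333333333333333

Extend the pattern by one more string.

66666666666666666644444888888888833333333333333333333

Each string has the form 6^{3n} 4^{n-1} 8^{2n-2} 3^{3n+2}, where the shown terms are n = 2, 3, 4, 5.
At n = 6 the blocks have lengths 18, 5, 10, 20.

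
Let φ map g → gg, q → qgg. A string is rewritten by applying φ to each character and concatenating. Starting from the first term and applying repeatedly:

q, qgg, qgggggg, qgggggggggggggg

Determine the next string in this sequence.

qgggggggggggggggggggggggggggggg

φ(qgggggggggggggg) expands symbol-by-symbol to qgg gg gg gg gg gg gg gg gg gg gg gg gg gg gg; joining the 15 pieces gives the next term.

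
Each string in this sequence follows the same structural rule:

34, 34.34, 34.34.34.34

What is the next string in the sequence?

34.34.34.34.34.34.34.34

s(k+1) = s(k)·.·s(k) — each term doubles the last with '.' between the halves.
So the next term is two copies of 34.34.34.34 with '.' between the halves.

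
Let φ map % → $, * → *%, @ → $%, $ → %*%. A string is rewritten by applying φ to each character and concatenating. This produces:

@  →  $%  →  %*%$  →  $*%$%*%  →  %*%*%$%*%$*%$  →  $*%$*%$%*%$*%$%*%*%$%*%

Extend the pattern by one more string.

Rewriting the 23 symbols of $*%$*%$%*%$*%$%*%*%$%*% one by one yields %*% *% $ %*% *% $ %*% $ *% $ %*% *% $ %*% $ *% $ *% $ %*% $ *% $; concatenated:

%*%*%$%*%*%$%*%$*%$%*%*%$%*%$*%$*%$%*%$*%$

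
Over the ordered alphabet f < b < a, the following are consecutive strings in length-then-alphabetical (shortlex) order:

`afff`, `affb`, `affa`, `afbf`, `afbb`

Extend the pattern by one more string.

Find the rightmost character of afbb below a, bump it to the next letter, and reset everything to its right to f.

afba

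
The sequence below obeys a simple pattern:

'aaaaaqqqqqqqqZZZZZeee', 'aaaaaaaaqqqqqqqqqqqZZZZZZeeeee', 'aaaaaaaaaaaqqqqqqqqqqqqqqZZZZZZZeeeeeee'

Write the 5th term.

Term n consists of 3n-1 a's, followed by 3n+2 q's, followed by n+3 Z's, followed by 2n-1 e's, where the shown terms are n = 2, 3, 4.
For term 5, n = 6, so the run lengths are 17, 20, 9, 11.

aaaaaaaaaaaaaaaaaqqqqqqqqqqqqqqqqqqqqZZZZZZZZZeeeeeeeeeee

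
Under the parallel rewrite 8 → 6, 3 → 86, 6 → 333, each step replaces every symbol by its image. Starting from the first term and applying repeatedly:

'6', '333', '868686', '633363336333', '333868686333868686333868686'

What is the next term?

868686633363336333868686633363336333868686633363336333

Applying the rule to each of the 27 symbols of 333868686333868686333868686 gives the pieces 86 86 86 6 333 6 333 6 333 86 86 86 6 333 6 333 6 333 86 86 86 6 333 6 333 6 333, which concatenate to the answer.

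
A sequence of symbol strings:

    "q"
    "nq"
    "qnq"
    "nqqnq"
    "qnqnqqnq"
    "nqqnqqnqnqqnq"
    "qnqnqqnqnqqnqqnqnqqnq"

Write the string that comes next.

nqqnqqnqnqqnqqnqnqqnqnqqnqqnqnqqnq

Each term (from the third on) is the two preceding terms concatenated in order: term 3 = q·nq = qnq.
The next term joins nqqnqqnqnqqnq and qnqnqqnqnqqnqqnqnqqnq.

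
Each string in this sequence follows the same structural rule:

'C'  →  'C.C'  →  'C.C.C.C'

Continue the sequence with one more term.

s(k+1) = s(k)·.·s(k) — each term doubles the last with '.' between the halves.
Doubling C.C.C.C with '.' between the halves:

C.C.C.C.C.C.C.C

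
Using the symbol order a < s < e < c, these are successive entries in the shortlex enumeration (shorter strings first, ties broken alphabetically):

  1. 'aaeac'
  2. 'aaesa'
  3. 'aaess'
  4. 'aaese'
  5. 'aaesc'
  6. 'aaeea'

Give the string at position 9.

aaeec

Advancing 3 positions from aaeea through aaeea → aaees → aaeee reaches term 9.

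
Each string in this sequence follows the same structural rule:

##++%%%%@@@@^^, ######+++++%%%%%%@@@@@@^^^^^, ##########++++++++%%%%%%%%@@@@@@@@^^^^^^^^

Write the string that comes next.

##############+++++++++++%%%%%%%%%%@@@@@@@@@@^^^^^^^^^^^

Reading off run lengths: # runs 2, 6, 10; + runs 2, 5, 8; % runs 4, 6, 8; @ runs 4, 6, 8; ^ runs 2, 5, 8 — each is linear in n (n = 1, 2, …).
Setting n = 4 gives 14, 11, 10, 10, 11 characters in each block.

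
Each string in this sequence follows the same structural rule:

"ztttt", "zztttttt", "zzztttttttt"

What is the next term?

zzzztttttttttt

Each string has the form z^{n-1} t^{2n}, where the shown terms are n = 2, 3, 4.
At n = 5 the blocks have lengths 4, 10.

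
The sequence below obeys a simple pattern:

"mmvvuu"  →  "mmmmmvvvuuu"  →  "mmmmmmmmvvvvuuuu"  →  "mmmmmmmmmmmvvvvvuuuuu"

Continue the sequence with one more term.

mmmmmmmmmmmmmmvvvvvvuuuuuu

Reading off run lengths: m runs 2, 5, 8, 11; v runs 2, 3, 4, 5; u runs 2, 3, 4, 5 — each is linear in n (n = 1, 2, …).
For the next term, n = 5, so the run lengths are 14, 6, 6.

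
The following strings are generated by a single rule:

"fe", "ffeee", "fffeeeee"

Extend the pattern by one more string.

ffffeeeeeee

Term n consists of n f's, followed by 2n-1 e's (n = 1, 2, …).
For the next term, n = 4, so the run lengths are 4, 7.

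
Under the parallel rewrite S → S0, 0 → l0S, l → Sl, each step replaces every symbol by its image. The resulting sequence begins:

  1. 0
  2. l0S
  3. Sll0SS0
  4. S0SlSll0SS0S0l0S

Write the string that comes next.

Replace each of the 16 characters of S0SlSll0SS0S0l0S in place — S0 l0S S0 Sl S0 Sl Sl l0S S0 S0 l0S S0 l0S Sl l0S S0 — and concatenate.

S0l0SS0SlS0SlSll0SS0S0l0SS0l0SSll0SS0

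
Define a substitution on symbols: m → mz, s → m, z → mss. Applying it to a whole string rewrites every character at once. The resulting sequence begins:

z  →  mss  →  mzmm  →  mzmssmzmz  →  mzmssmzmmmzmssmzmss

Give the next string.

mzmssmzmmmzmssmzmzmzmssmzmmmzmssmzmm

φ(mzmssmzmmmzmssmzmss) expands symbol-by-symbol to mz mss mz m m mz mss mz mz mz mss mz m m mz mss mz m m; joining the 19 pieces gives the next term.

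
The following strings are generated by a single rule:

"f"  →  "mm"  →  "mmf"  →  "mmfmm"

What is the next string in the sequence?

From term 3 onward, concatenate the last term with the second-to-last: mm·f = mmf, mmf·mm = mmfmm, …
Continuing: mmfmm · mmf gives term 5.

mmfmmmmf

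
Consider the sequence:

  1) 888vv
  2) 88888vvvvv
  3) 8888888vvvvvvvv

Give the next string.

888888888vvvvvvvvvvv

The n-th term is 2n+1 8's then 3n-1 v's (n = 1, 2, …).
Setting n = 4 gives 9, 11 characters in each block.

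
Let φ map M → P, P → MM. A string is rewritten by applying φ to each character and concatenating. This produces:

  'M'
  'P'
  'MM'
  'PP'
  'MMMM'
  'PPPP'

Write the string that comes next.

MMMMMMMM

Apply φ to PPPP symbol by symbol: P→MM, P→MM, P→MM, P→MM; joined: MM MM MM MM.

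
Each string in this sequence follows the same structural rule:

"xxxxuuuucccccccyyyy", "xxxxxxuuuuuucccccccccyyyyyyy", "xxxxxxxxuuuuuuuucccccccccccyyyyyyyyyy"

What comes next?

Reading off run lengths: x runs 4, 6, 8; u runs 4, 6, 8; c runs 7, 9, 11; y runs 4, 7, 10 — each is linear in n, where the shown terms are n = 2, 3, 4.
For the next term, n = 5, so the run lengths are 10, 10, 13, 13.

xxxxxxxxxxuuuuuuuuuucccccccccccccyyyyyyyyyyyyy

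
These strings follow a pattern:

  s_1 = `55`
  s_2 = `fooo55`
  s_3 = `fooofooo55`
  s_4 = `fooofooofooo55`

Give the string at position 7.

The strings grow by a fixed prefix fooo each time.
From fooofooofooo55, 3 further steps: fooofooofooo55 → fooofooofooofooo55 → fooofooofooofooofooo55 → (answer).

fooofooofooofooofooofooo55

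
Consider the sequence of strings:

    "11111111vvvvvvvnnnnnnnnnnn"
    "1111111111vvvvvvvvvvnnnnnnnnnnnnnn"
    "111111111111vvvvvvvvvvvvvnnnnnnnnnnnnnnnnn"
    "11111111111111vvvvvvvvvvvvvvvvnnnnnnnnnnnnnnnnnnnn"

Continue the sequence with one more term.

Term n consists of 2n+2 1's, followed by 3n-2 v's, followed by 3n+2 n's, where the shown terms are n = 3, 4, 5, 6.
For the next term, n = 7, so the run lengths are 16, 19, 23.

1111111111111111vvvvvvvvvvvvvvvvvvvnnnnnnnnnnnnnnnnnnnnnnn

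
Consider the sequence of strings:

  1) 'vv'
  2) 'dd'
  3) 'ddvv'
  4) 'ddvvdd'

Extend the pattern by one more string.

From term 3 onward, concatenate the last term with the second-to-last: dd·vv = ddvv, ddvv·dd = ddvvdd, …
So term 5 is ddvvdd·ddvv.

ddvvddddvv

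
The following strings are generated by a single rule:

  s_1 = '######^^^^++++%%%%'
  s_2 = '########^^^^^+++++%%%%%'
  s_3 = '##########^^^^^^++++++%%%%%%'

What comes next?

############^^^^^^^+++++++%%%%%%%

The n-th term is 2n #'s then n+1 ^'s then n+1 +'s then n+1 %'s, where the shown terms are n = 3, 4, 5.
At n = 6 the blocks have lengths 12, 7, 7, 7.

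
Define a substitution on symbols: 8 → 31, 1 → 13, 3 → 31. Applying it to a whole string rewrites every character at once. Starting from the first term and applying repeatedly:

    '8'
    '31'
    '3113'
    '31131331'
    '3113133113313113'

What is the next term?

Applying the rule to each of the 16 symbols of 3113133113313113 gives the pieces 31 13 13 31 13 31 31 13 13 31 31 13 31 13 13 31, which concatenate to the answer.

31131331133131131331311331131331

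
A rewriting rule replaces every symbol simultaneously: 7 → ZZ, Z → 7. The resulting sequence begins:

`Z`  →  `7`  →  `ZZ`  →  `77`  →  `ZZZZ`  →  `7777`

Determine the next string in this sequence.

ZZZZZZZZ

Apply φ to 7777 symbol by symbol: 7→ZZ, 7→ZZ, 7→ZZ, 7→ZZ; joined: ZZ ZZ ZZ ZZ.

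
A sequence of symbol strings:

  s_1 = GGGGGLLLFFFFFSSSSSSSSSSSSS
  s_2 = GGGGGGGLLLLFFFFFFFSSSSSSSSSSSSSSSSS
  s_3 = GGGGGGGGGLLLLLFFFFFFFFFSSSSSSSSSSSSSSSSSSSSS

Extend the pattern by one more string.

Each string has the form G^{2n-1} L^{n} F^{2n-1} S^{4n+1}, where the shown terms are n = 3, 4, 5.
Setting n = 6 gives 11, 6, 11, 25 characters in each block.

GGGGGGGGGGGLLLLLLFFFFFFFFFFFSSSSSSSSSSSSSSSSSSSSSSSSS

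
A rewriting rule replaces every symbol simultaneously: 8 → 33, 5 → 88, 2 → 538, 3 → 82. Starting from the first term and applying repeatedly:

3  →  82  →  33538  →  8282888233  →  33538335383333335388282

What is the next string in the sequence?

Replace each of the 23 characters of 33538335383333335388282 in place — 82 82 88 82 33 82 82 88 82 33 82 82 82 82 82 82 88 82 33 33 538 33 538 — and concatenate.

828288823382828882338282828282828882333353833538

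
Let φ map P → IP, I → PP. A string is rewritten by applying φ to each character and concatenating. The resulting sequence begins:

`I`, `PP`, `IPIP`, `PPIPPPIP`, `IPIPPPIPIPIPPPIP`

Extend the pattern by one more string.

PPIPPPIPIPIPPPIPPPIPPPIPIPIPPPIP

φ(IPIPPPIPIPIPPPIP) expands symbol-by-symbol to PP IP PP IP IP IP PP IP PP IP PP IP IP IP PP IP; joining the 16 pieces gives the next term.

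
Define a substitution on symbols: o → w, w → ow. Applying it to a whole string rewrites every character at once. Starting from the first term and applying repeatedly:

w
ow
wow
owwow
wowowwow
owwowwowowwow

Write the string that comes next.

wowowwowowwowwowowwow

Replace each of the 13 characters of owwowwowowwow in place — w ow ow w ow ow w ow w ow ow w ow — and concatenate.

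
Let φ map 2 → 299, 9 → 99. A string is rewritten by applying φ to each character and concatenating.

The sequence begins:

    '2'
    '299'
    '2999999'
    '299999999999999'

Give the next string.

Applying the rule to each of the 15 symbols of 299999999999999 gives the pieces 299 99 99 99 99 99 99 99 99 99 99 99 99 99 99, which concatenate to the answer.

2999999999999999999999999999999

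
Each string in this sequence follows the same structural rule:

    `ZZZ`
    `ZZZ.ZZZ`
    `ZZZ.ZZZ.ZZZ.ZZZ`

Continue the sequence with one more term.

Every step duplicates the string with '.' between the halves.
So the next term is two copies of ZZZ.ZZZ.ZZZ.ZZZ with '.' between the halves.

ZZZ.ZZZ.ZZZ.ZZZ.ZZZ.ZZZ.ZZZ.ZZZ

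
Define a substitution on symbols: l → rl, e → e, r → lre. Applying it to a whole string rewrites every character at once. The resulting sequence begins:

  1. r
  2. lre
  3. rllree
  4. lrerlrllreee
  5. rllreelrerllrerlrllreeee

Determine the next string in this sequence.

Rewriting the 24 symbols of rllreelrerllrerlrllreeee one by one yields lre rl rl lre e e rl lre e lre rl rl lre e lre rl lre rl rl lre e e e e; concatenated:

lrerlrllreeerllreelrerlrllreelrerllrerlrllreeeee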